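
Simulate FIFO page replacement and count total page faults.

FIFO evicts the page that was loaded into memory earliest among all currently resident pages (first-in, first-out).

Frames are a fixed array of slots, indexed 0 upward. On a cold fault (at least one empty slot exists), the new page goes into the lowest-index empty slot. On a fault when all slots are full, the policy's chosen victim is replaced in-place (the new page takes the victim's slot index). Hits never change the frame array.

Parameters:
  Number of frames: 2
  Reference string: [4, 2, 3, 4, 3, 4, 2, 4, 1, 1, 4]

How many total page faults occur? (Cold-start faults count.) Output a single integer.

Answer: 7

Derivation:
Step 0: ref 4 → FAULT, frames=[4,-]
Step 1: ref 2 → FAULT, frames=[4,2]
Step 2: ref 3 → FAULT (evict 4), frames=[3,2]
Step 3: ref 4 → FAULT (evict 2), frames=[3,4]
Step 4: ref 3 → HIT, frames=[3,4]
Step 5: ref 4 → HIT, frames=[3,4]
Step 6: ref 2 → FAULT (evict 3), frames=[2,4]
Step 7: ref 4 → HIT, frames=[2,4]
Step 8: ref 1 → FAULT (evict 4), frames=[2,1]
Step 9: ref 1 → HIT, frames=[2,1]
Step 10: ref 4 → FAULT (evict 2), frames=[4,1]
Total faults: 7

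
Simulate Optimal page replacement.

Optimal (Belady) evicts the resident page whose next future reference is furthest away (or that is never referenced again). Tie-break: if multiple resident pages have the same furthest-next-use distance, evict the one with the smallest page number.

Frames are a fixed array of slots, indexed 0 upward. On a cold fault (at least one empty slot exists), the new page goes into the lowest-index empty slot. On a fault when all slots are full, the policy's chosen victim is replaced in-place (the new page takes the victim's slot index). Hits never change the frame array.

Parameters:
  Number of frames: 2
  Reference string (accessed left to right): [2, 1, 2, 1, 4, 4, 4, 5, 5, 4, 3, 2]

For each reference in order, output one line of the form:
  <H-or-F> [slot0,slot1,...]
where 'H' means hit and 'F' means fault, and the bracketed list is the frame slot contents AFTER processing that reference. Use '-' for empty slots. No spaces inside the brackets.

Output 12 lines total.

F [2,-]
F [2,1]
H [2,1]
H [2,1]
F [2,4]
H [2,4]
H [2,4]
F [5,4]
H [5,4]
H [5,4]
F [5,3]
F [5,2]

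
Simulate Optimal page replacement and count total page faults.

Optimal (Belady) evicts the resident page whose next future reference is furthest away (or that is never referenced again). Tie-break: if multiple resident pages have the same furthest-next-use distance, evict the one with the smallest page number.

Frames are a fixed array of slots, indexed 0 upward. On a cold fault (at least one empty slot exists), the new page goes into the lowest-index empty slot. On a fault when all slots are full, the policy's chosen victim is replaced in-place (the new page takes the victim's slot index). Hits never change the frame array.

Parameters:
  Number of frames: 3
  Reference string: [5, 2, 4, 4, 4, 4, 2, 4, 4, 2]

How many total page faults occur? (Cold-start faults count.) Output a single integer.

Step 0: ref 5 → FAULT, frames=[5,-,-]
Step 1: ref 2 → FAULT, frames=[5,2,-]
Step 2: ref 4 → FAULT, frames=[5,2,4]
Step 3: ref 4 → HIT, frames=[5,2,4]
Step 4: ref 4 → HIT, frames=[5,2,4]
Step 5: ref 4 → HIT, frames=[5,2,4]
Step 6: ref 2 → HIT, frames=[5,2,4]
Step 7: ref 4 → HIT, frames=[5,2,4]
Step 8: ref 4 → HIT, frames=[5,2,4]
Step 9: ref 2 → HIT, frames=[5,2,4]
Total faults: 3

Answer: 3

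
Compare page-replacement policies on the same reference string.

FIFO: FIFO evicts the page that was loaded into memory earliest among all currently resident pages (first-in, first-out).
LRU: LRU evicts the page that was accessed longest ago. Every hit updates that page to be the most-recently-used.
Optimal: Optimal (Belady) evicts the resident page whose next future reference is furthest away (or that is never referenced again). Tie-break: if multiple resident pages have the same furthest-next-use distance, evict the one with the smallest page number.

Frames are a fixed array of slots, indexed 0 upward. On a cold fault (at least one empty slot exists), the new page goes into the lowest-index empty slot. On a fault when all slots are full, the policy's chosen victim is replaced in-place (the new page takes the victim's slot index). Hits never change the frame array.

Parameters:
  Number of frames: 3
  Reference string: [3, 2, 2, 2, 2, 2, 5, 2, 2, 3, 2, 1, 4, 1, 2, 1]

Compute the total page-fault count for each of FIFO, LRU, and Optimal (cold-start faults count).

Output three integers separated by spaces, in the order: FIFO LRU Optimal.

Answer: 6 5 5

Derivation:
--- FIFO ---
  step 0: ref 3 -> FAULT, frames=[3,-,-] (faults so far: 1)
  step 1: ref 2 -> FAULT, frames=[3,2,-] (faults so far: 2)
  step 2: ref 2 -> HIT, frames=[3,2,-] (faults so far: 2)
  step 3: ref 2 -> HIT, frames=[3,2,-] (faults so far: 2)
  step 4: ref 2 -> HIT, frames=[3,2,-] (faults so far: 2)
  step 5: ref 2 -> HIT, frames=[3,2,-] (faults so far: 2)
  step 6: ref 5 -> FAULT, frames=[3,2,5] (faults so far: 3)
  step 7: ref 2 -> HIT, frames=[3,2,5] (faults so far: 3)
  step 8: ref 2 -> HIT, frames=[3,2,5] (faults so far: 3)
  step 9: ref 3 -> HIT, frames=[3,2,5] (faults so far: 3)
  step 10: ref 2 -> HIT, frames=[3,2,5] (faults so far: 3)
  step 11: ref 1 -> FAULT, evict 3, frames=[1,2,5] (faults so far: 4)
  step 12: ref 4 -> FAULT, evict 2, frames=[1,4,5] (faults so far: 5)
  step 13: ref 1 -> HIT, frames=[1,4,5] (faults so far: 5)
  step 14: ref 2 -> FAULT, evict 5, frames=[1,4,2] (faults so far: 6)
  step 15: ref 1 -> HIT, frames=[1,4,2] (faults so far: 6)
  FIFO total faults: 6
--- LRU ---
  step 0: ref 3 -> FAULT, frames=[3,-,-] (faults so far: 1)
  step 1: ref 2 -> FAULT, frames=[3,2,-] (faults so far: 2)
  step 2: ref 2 -> HIT, frames=[3,2,-] (faults so far: 2)
  step 3: ref 2 -> HIT, frames=[3,2,-] (faults so far: 2)
  step 4: ref 2 -> HIT, frames=[3,2,-] (faults so far: 2)
  step 5: ref 2 -> HIT, frames=[3,2,-] (faults so far: 2)
  step 6: ref 5 -> FAULT, frames=[3,2,5] (faults so far: 3)
  step 7: ref 2 -> HIT, frames=[3,2,5] (faults so far: 3)
  step 8: ref 2 -> HIT, frames=[3,2,5] (faults so far: 3)
  step 9: ref 3 -> HIT, frames=[3,2,5] (faults so far: 3)
  step 10: ref 2 -> HIT, frames=[3,2,5] (faults so far: 3)
  step 11: ref 1 -> FAULT, evict 5, frames=[3,2,1] (faults so far: 4)
  step 12: ref 4 -> FAULT, evict 3, frames=[4,2,1] (faults so far: 5)
  step 13: ref 1 -> HIT, frames=[4,2,1] (faults so far: 5)
  step 14: ref 2 -> HIT, frames=[4,2,1] (faults so far: 5)
  step 15: ref 1 -> HIT, frames=[4,2,1] (faults so far: 5)
  LRU total faults: 5
--- Optimal ---
  step 0: ref 3 -> FAULT, frames=[3,-,-] (faults so far: 1)
  step 1: ref 2 -> FAULT, frames=[3,2,-] (faults so far: 2)
  step 2: ref 2 -> HIT, frames=[3,2,-] (faults so far: 2)
  step 3: ref 2 -> HIT, frames=[3,2,-] (faults so far: 2)
  step 4: ref 2 -> HIT, frames=[3,2,-] (faults so far: 2)
  step 5: ref 2 -> HIT, frames=[3,2,-] (faults so far: 2)
  step 6: ref 5 -> FAULT, frames=[3,2,5] (faults so far: 3)
  step 7: ref 2 -> HIT, frames=[3,2,5] (faults so far: 3)
  step 8: ref 2 -> HIT, frames=[3,2,5] (faults so far: 3)
  step 9: ref 3 -> HIT, frames=[3,2,5] (faults so far: 3)
  step 10: ref 2 -> HIT, frames=[3,2,5] (faults so far: 3)
  step 11: ref 1 -> FAULT, evict 3, frames=[1,2,5] (faults so far: 4)
  step 12: ref 4 -> FAULT, evict 5, frames=[1,2,4] (faults so far: 5)
  step 13: ref 1 -> HIT, frames=[1,2,4] (faults so far: 5)
  step 14: ref 2 -> HIT, frames=[1,2,4] (faults so far: 5)
  step 15: ref 1 -> HIT, frames=[1,2,4] (faults so far: 5)
  Optimal total faults: 5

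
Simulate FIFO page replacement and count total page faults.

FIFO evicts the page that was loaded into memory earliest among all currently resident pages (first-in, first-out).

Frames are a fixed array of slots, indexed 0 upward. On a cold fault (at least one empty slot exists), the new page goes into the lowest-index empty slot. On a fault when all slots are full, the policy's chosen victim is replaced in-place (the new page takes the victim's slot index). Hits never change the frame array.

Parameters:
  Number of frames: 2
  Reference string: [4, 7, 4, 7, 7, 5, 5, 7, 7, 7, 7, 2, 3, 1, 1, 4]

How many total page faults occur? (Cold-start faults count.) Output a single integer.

Answer: 7

Derivation:
Step 0: ref 4 → FAULT, frames=[4,-]
Step 1: ref 7 → FAULT, frames=[4,7]
Step 2: ref 4 → HIT, frames=[4,7]
Step 3: ref 7 → HIT, frames=[4,7]
Step 4: ref 7 → HIT, frames=[4,7]
Step 5: ref 5 → FAULT (evict 4), frames=[5,7]
Step 6: ref 5 → HIT, frames=[5,7]
Step 7: ref 7 → HIT, frames=[5,7]
Step 8: ref 7 → HIT, frames=[5,7]
Step 9: ref 7 → HIT, frames=[5,7]
Step 10: ref 7 → HIT, frames=[5,7]
Step 11: ref 2 → FAULT (evict 7), frames=[5,2]
Step 12: ref 3 → FAULT (evict 5), frames=[3,2]
Step 13: ref 1 → FAULT (evict 2), frames=[3,1]
Step 14: ref 1 → HIT, frames=[3,1]
Step 15: ref 4 → FAULT (evict 3), frames=[4,1]
Total faults: 7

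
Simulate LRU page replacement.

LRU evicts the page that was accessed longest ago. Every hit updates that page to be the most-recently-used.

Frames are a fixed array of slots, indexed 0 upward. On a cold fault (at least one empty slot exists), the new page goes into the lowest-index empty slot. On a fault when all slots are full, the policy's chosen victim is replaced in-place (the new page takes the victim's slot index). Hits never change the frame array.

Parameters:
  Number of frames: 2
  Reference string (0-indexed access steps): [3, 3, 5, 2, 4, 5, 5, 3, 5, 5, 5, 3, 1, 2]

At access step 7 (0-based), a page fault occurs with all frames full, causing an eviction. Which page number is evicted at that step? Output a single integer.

Answer: 4

Derivation:
Step 0: ref 3 -> FAULT, frames=[3,-]
Step 1: ref 3 -> HIT, frames=[3,-]
Step 2: ref 5 -> FAULT, frames=[3,5]
Step 3: ref 2 -> FAULT, evict 3, frames=[2,5]
Step 4: ref 4 -> FAULT, evict 5, frames=[2,4]
Step 5: ref 5 -> FAULT, evict 2, frames=[5,4]
Step 6: ref 5 -> HIT, frames=[5,4]
Step 7: ref 3 -> FAULT, evict 4, frames=[5,3]
At step 7: evicted page 4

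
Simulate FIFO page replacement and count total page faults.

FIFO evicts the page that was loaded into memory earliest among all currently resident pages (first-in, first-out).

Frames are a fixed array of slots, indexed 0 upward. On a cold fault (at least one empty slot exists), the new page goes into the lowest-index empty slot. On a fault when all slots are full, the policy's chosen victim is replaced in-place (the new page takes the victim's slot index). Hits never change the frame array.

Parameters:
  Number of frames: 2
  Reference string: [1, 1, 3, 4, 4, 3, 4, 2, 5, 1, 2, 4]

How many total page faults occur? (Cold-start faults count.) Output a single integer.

Step 0: ref 1 → FAULT, frames=[1,-]
Step 1: ref 1 → HIT, frames=[1,-]
Step 2: ref 3 → FAULT, frames=[1,3]
Step 3: ref 4 → FAULT (evict 1), frames=[4,3]
Step 4: ref 4 → HIT, frames=[4,3]
Step 5: ref 3 → HIT, frames=[4,3]
Step 6: ref 4 → HIT, frames=[4,3]
Step 7: ref 2 → FAULT (evict 3), frames=[4,2]
Step 8: ref 5 → FAULT (evict 4), frames=[5,2]
Step 9: ref 1 → FAULT (evict 2), frames=[5,1]
Step 10: ref 2 → FAULT (evict 5), frames=[2,1]
Step 11: ref 4 → FAULT (evict 1), frames=[2,4]
Total faults: 8

Answer: 8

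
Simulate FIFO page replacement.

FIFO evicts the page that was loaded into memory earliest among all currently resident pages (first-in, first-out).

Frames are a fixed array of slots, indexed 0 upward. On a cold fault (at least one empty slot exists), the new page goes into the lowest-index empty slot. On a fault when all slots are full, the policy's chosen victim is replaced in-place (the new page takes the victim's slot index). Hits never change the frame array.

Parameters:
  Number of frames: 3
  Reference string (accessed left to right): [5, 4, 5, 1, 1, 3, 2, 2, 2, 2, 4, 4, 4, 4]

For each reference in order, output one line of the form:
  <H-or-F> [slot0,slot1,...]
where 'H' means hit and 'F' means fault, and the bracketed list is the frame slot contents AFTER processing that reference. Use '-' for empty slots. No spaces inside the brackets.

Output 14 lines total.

F [5,-,-]
F [5,4,-]
H [5,4,-]
F [5,4,1]
H [5,4,1]
F [3,4,1]
F [3,2,1]
H [3,2,1]
H [3,2,1]
H [3,2,1]
F [3,2,4]
H [3,2,4]
H [3,2,4]
H [3,2,4]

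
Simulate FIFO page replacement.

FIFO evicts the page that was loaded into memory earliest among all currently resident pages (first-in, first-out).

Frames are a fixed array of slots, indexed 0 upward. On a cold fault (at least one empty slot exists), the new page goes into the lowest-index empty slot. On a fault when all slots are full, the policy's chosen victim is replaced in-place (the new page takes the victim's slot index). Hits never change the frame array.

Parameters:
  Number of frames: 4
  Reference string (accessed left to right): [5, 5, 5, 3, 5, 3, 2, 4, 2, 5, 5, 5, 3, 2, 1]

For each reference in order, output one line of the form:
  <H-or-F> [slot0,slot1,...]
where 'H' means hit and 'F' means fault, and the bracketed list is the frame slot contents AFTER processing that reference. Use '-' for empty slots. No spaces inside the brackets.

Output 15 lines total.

F [5,-,-,-]
H [5,-,-,-]
H [5,-,-,-]
F [5,3,-,-]
H [5,3,-,-]
H [5,3,-,-]
F [5,3,2,-]
F [5,3,2,4]
H [5,3,2,4]
H [5,3,2,4]
H [5,3,2,4]
H [5,3,2,4]
H [5,3,2,4]
H [5,3,2,4]
F [1,3,2,4]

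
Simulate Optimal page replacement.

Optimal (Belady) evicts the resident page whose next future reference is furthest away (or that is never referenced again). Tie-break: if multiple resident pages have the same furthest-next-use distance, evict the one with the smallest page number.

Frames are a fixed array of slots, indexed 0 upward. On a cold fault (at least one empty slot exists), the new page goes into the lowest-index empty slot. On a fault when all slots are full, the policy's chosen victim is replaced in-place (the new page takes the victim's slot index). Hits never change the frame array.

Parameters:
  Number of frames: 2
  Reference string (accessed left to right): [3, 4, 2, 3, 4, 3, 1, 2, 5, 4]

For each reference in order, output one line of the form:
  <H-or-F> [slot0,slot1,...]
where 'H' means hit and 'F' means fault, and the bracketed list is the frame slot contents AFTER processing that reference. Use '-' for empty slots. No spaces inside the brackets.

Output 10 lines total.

F [3,-]
F [3,4]
F [3,2]
H [3,2]
F [3,4]
H [3,4]
F [1,4]
F [2,4]
F [5,4]
H [5,4]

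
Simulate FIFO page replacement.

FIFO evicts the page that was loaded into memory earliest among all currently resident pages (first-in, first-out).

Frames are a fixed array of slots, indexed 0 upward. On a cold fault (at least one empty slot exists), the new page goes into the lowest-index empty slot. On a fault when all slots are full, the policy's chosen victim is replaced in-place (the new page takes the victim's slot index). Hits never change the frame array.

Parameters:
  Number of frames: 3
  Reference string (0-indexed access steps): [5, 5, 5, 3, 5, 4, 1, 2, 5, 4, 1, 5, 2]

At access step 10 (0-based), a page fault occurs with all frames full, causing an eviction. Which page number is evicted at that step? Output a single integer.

Step 0: ref 5 -> FAULT, frames=[5,-,-]
Step 1: ref 5 -> HIT, frames=[5,-,-]
Step 2: ref 5 -> HIT, frames=[5,-,-]
Step 3: ref 3 -> FAULT, frames=[5,3,-]
Step 4: ref 5 -> HIT, frames=[5,3,-]
Step 5: ref 4 -> FAULT, frames=[5,3,4]
Step 6: ref 1 -> FAULT, evict 5, frames=[1,3,4]
Step 7: ref 2 -> FAULT, evict 3, frames=[1,2,4]
Step 8: ref 5 -> FAULT, evict 4, frames=[1,2,5]
Step 9: ref 4 -> FAULT, evict 1, frames=[4,2,5]
Step 10: ref 1 -> FAULT, evict 2, frames=[4,1,5]
At step 10: evicted page 2

Answer: 2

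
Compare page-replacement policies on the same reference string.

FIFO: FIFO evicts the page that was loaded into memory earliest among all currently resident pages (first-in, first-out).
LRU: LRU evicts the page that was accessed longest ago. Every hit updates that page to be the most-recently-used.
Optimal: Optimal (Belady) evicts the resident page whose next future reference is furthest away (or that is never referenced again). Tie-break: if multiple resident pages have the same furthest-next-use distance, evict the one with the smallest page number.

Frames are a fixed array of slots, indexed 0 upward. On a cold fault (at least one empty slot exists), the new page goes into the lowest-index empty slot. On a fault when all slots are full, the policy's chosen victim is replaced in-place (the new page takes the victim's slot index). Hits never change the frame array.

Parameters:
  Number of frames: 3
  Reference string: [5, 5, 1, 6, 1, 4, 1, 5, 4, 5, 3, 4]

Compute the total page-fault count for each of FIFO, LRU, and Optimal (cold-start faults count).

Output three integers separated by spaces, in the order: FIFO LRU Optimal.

Answer: 6 6 5

Derivation:
--- FIFO ---
  step 0: ref 5 -> FAULT, frames=[5,-,-] (faults so far: 1)
  step 1: ref 5 -> HIT, frames=[5,-,-] (faults so far: 1)
  step 2: ref 1 -> FAULT, frames=[5,1,-] (faults so far: 2)
  step 3: ref 6 -> FAULT, frames=[5,1,6] (faults so far: 3)
  step 4: ref 1 -> HIT, frames=[5,1,6] (faults so far: 3)
  step 5: ref 4 -> FAULT, evict 5, frames=[4,1,6] (faults so far: 4)
  step 6: ref 1 -> HIT, frames=[4,1,6] (faults so far: 4)
  step 7: ref 5 -> FAULT, evict 1, frames=[4,5,6] (faults so far: 5)
  step 8: ref 4 -> HIT, frames=[4,5,6] (faults so far: 5)
  step 9: ref 5 -> HIT, frames=[4,5,6] (faults so far: 5)
  step 10: ref 3 -> FAULT, evict 6, frames=[4,5,3] (faults so far: 6)
  step 11: ref 4 -> HIT, frames=[4,5,3] (faults so far: 6)
  FIFO total faults: 6
--- LRU ---
  step 0: ref 5 -> FAULT, frames=[5,-,-] (faults so far: 1)
  step 1: ref 5 -> HIT, frames=[5,-,-] (faults so far: 1)
  step 2: ref 1 -> FAULT, frames=[5,1,-] (faults so far: 2)
  step 3: ref 6 -> FAULT, frames=[5,1,6] (faults so far: 3)
  step 4: ref 1 -> HIT, frames=[5,1,6] (faults so far: 3)
  step 5: ref 4 -> FAULT, evict 5, frames=[4,1,6] (faults so far: 4)
  step 6: ref 1 -> HIT, frames=[4,1,6] (faults so far: 4)
  step 7: ref 5 -> FAULT, evict 6, frames=[4,1,5] (faults so far: 5)
  step 8: ref 4 -> HIT, frames=[4,1,5] (faults so far: 5)
  step 9: ref 5 -> HIT, frames=[4,1,5] (faults so far: 5)
  step 10: ref 3 -> FAULT, evict 1, frames=[4,3,5] (faults so far: 6)
  step 11: ref 4 -> HIT, frames=[4,3,5] (faults so far: 6)
  LRU total faults: 6
--- Optimal ---
  step 0: ref 5 -> FAULT, frames=[5,-,-] (faults so far: 1)
  step 1: ref 5 -> HIT, frames=[5,-,-] (faults so far: 1)
  step 2: ref 1 -> FAULT, frames=[5,1,-] (faults so far: 2)
  step 3: ref 6 -> FAULT, frames=[5,1,6] (faults so far: 3)
  step 4: ref 1 -> HIT, frames=[5,1,6] (faults so far: 3)
  step 5: ref 4 -> FAULT, evict 6, frames=[5,1,4] (faults so far: 4)
  step 6: ref 1 -> HIT, frames=[5,1,4] (faults so far: 4)
  step 7: ref 5 -> HIT, frames=[5,1,4] (faults so far: 4)
  step 8: ref 4 -> HIT, frames=[5,1,4] (faults so far: 4)
  step 9: ref 5 -> HIT, frames=[5,1,4] (faults so far: 4)
  step 10: ref 3 -> FAULT, evict 1, frames=[5,3,4] (faults so far: 5)
  step 11: ref 4 -> HIT, frames=[5,3,4] (faults so far: 5)
  Optimal total faults: 5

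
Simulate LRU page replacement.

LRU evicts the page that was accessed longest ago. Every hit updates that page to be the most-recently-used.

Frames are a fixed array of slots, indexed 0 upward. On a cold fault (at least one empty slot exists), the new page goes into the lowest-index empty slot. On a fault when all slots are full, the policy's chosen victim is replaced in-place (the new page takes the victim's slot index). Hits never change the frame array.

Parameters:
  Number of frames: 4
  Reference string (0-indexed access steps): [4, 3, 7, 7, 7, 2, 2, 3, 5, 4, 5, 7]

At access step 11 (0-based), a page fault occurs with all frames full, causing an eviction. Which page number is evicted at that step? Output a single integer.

Answer: 2

Derivation:
Step 0: ref 4 -> FAULT, frames=[4,-,-,-]
Step 1: ref 3 -> FAULT, frames=[4,3,-,-]
Step 2: ref 7 -> FAULT, frames=[4,3,7,-]
Step 3: ref 7 -> HIT, frames=[4,3,7,-]
Step 4: ref 7 -> HIT, frames=[4,3,7,-]
Step 5: ref 2 -> FAULT, frames=[4,3,7,2]
Step 6: ref 2 -> HIT, frames=[4,3,7,2]
Step 7: ref 3 -> HIT, frames=[4,3,7,2]
Step 8: ref 5 -> FAULT, evict 4, frames=[5,3,7,2]
Step 9: ref 4 -> FAULT, evict 7, frames=[5,3,4,2]
Step 10: ref 5 -> HIT, frames=[5,3,4,2]
Step 11: ref 7 -> FAULT, evict 2, frames=[5,3,4,7]
At step 11: evicted page 2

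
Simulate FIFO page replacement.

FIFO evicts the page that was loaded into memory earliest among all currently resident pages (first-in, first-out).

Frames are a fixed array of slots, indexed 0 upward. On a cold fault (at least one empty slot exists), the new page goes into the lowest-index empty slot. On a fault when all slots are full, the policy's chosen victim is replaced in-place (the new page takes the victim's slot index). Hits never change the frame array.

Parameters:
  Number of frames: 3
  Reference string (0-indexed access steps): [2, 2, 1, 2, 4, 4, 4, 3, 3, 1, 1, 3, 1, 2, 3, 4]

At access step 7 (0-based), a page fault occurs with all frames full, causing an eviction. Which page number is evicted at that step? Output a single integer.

Step 0: ref 2 -> FAULT, frames=[2,-,-]
Step 1: ref 2 -> HIT, frames=[2,-,-]
Step 2: ref 1 -> FAULT, frames=[2,1,-]
Step 3: ref 2 -> HIT, frames=[2,1,-]
Step 4: ref 4 -> FAULT, frames=[2,1,4]
Step 5: ref 4 -> HIT, frames=[2,1,4]
Step 6: ref 4 -> HIT, frames=[2,1,4]
Step 7: ref 3 -> FAULT, evict 2, frames=[3,1,4]
At step 7: evicted page 2

Answer: 2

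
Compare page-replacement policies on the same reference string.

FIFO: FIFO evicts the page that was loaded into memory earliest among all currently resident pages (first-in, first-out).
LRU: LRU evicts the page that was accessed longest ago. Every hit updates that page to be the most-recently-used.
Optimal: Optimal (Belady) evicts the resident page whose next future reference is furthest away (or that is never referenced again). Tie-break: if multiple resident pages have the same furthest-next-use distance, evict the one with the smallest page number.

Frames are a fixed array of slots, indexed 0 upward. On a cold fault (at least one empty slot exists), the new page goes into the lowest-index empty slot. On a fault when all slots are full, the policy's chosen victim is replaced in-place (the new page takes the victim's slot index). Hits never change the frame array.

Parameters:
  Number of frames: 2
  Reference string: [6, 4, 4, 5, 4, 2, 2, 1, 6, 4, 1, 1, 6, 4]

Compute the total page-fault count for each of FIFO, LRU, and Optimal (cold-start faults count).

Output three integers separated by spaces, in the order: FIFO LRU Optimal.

Answer: 10 10 8

Derivation:
--- FIFO ---
  step 0: ref 6 -> FAULT, frames=[6,-] (faults so far: 1)
  step 1: ref 4 -> FAULT, frames=[6,4] (faults so far: 2)
  step 2: ref 4 -> HIT, frames=[6,4] (faults so far: 2)
  step 3: ref 5 -> FAULT, evict 6, frames=[5,4] (faults so far: 3)
  step 4: ref 4 -> HIT, frames=[5,4] (faults so far: 3)
  step 5: ref 2 -> FAULT, evict 4, frames=[5,2] (faults so far: 4)
  step 6: ref 2 -> HIT, frames=[5,2] (faults so far: 4)
  step 7: ref 1 -> FAULT, evict 5, frames=[1,2] (faults so far: 5)
  step 8: ref 6 -> FAULT, evict 2, frames=[1,6] (faults so far: 6)
  step 9: ref 4 -> FAULT, evict 1, frames=[4,6] (faults so far: 7)
  step 10: ref 1 -> FAULT, evict 6, frames=[4,1] (faults so far: 8)
  step 11: ref 1 -> HIT, frames=[4,1] (faults so far: 8)
  step 12: ref 6 -> FAULT, evict 4, frames=[6,1] (faults so far: 9)
  step 13: ref 4 -> FAULT, evict 1, frames=[6,4] (faults so far: 10)
  FIFO total faults: 10
--- LRU ---
  step 0: ref 6 -> FAULT, frames=[6,-] (faults so far: 1)
  step 1: ref 4 -> FAULT, frames=[6,4] (faults so far: 2)
  step 2: ref 4 -> HIT, frames=[6,4] (faults so far: 2)
  step 3: ref 5 -> FAULT, evict 6, frames=[5,4] (faults so far: 3)
  step 4: ref 4 -> HIT, frames=[5,4] (faults so far: 3)
  step 5: ref 2 -> FAULT, evict 5, frames=[2,4] (faults so far: 4)
  step 6: ref 2 -> HIT, frames=[2,4] (faults so far: 4)
  step 7: ref 1 -> FAULT, evict 4, frames=[2,1] (faults so far: 5)
  step 8: ref 6 -> FAULT, evict 2, frames=[6,1] (faults so far: 6)
  step 9: ref 4 -> FAULT, evict 1, frames=[6,4] (faults so far: 7)
  step 10: ref 1 -> FAULT, evict 6, frames=[1,4] (faults so far: 8)
  step 11: ref 1 -> HIT, frames=[1,4] (faults so far: 8)
  step 12: ref 6 -> FAULT, evict 4, frames=[1,6] (faults so far: 9)
  step 13: ref 4 -> FAULT, evict 1, frames=[4,6] (faults so far: 10)
  LRU total faults: 10
--- Optimal ---
  step 0: ref 6 -> FAULT, frames=[6,-] (faults so far: 1)
  step 1: ref 4 -> FAULT, frames=[6,4] (faults so far: 2)
  step 2: ref 4 -> HIT, frames=[6,4] (faults so far: 2)
  step 3: ref 5 -> FAULT, evict 6, frames=[5,4] (faults so far: 3)
  step 4: ref 4 -> HIT, frames=[5,4] (faults so far: 3)
  step 5: ref 2 -> FAULT, evict 5, frames=[2,4] (faults so far: 4)
  step 6: ref 2 -> HIT, frames=[2,4] (faults so far: 4)
  step 7: ref 1 -> FAULT, evict 2, frames=[1,4] (faults so far: 5)
  step 8: ref 6 -> FAULT, evict 1, frames=[6,4] (faults so far: 6)
  step 9: ref 4 -> HIT, frames=[6,4] (faults so far: 6)
  step 10: ref 1 -> FAULT, evict 4, frames=[6,1] (faults so far: 7)
  step 11: ref 1 -> HIT, frames=[6,1] (faults so far: 7)
  step 12: ref 6 -> HIT, frames=[6,1] (faults so far: 7)
  step 13: ref 4 -> FAULT, evict 1, frames=[6,4] (faults so far: 8)
  Optimal total faults: 8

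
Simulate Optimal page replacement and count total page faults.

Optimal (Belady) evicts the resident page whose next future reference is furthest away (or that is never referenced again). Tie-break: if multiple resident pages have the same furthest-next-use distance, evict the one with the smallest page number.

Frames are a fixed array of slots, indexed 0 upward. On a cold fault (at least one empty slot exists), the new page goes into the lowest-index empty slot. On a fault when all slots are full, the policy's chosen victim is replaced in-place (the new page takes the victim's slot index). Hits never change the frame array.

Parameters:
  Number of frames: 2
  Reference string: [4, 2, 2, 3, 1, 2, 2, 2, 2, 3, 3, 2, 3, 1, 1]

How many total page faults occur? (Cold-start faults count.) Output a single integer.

Answer: 6

Derivation:
Step 0: ref 4 → FAULT, frames=[4,-]
Step 1: ref 2 → FAULT, frames=[4,2]
Step 2: ref 2 → HIT, frames=[4,2]
Step 3: ref 3 → FAULT (evict 4), frames=[3,2]
Step 4: ref 1 → FAULT (evict 3), frames=[1,2]
Step 5: ref 2 → HIT, frames=[1,2]
Step 6: ref 2 → HIT, frames=[1,2]
Step 7: ref 2 → HIT, frames=[1,2]
Step 8: ref 2 → HIT, frames=[1,2]
Step 9: ref 3 → FAULT (evict 1), frames=[3,2]
Step 10: ref 3 → HIT, frames=[3,2]
Step 11: ref 2 → HIT, frames=[3,2]
Step 12: ref 3 → HIT, frames=[3,2]
Step 13: ref 1 → FAULT (evict 2), frames=[3,1]
Step 14: ref 1 → HIT, frames=[3,1]
Total faults: 6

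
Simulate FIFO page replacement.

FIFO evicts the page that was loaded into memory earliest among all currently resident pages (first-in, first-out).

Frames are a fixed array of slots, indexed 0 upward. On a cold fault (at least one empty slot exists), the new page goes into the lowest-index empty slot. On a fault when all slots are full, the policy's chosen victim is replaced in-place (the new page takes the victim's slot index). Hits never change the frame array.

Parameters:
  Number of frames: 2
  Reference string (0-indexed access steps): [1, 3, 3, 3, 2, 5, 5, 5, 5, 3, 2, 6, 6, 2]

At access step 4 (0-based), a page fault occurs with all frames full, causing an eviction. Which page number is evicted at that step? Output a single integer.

Answer: 1

Derivation:
Step 0: ref 1 -> FAULT, frames=[1,-]
Step 1: ref 3 -> FAULT, frames=[1,3]
Step 2: ref 3 -> HIT, frames=[1,3]
Step 3: ref 3 -> HIT, frames=[1,3]
Step 4: ref 2 -> FAULT, evict 1, frames=[2,3]
At step 4: evicted page 1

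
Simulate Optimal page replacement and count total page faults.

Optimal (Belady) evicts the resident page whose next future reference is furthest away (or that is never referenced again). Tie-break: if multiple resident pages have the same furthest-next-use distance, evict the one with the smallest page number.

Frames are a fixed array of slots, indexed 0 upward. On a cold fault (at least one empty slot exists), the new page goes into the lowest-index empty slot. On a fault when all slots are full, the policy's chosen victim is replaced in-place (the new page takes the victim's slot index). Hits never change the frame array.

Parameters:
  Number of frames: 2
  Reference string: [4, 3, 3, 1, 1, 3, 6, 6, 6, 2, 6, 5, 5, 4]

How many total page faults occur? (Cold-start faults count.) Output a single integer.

Step 0: ref 4 → FAULT, frames=[4,-]
Step 1: ref 3 → FAULT, frames=[4,3]
Step 2: ref 3 → HIT, frames=[4,3]
Step 3: ref 1 → FAULT (evict 4), frames=[1,3]
Step 4: ref 1 → HIT, frames=[1,3]
Step 5: ref 3 → HIT, frames=[1,3]
Step 6: ref 6 → FAULT (evict 1), frames=[6,3]
Step 7: ref 6 → HIT, frames=[6,3]
Step 8: ref 6 → HIT, frames=[6,3]
Step 9: ref 2 → FAULT (evict 3), frames=[6,2]
Step 10: ref 6 → HIT, frames=[6,2]
Step 11: ref 5 → FAULT (evict 2), frames=[6,5]
Step 12: ref 5 → HIT, frames=[6,5]
Step 13: ref 4 → FAULT (evict 5), frames=[6,4]
Total faults: 7

Answer: 7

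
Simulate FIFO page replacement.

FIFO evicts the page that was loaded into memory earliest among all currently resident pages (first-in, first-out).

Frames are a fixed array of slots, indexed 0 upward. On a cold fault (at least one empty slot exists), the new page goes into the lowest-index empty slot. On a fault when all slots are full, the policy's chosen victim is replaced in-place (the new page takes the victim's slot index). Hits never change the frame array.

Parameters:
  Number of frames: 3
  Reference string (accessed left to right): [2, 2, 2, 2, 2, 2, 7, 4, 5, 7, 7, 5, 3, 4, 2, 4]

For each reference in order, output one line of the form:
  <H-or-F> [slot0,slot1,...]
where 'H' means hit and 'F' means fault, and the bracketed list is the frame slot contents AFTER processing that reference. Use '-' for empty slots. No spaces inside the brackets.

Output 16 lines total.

F [2,-,-]
H [2,-,-]
H [2,-,-]
H [2,-,-]
H [2,-,-]
H [2,-,-]
F [2,7,-]
F [2,7,4]
F [5,7,4]
H [5,7,4]
H [5,7,4]
H [5,7,4]
F [5,3,4]
H [5,3,4]
F [5,3,2]
F [4,3,2]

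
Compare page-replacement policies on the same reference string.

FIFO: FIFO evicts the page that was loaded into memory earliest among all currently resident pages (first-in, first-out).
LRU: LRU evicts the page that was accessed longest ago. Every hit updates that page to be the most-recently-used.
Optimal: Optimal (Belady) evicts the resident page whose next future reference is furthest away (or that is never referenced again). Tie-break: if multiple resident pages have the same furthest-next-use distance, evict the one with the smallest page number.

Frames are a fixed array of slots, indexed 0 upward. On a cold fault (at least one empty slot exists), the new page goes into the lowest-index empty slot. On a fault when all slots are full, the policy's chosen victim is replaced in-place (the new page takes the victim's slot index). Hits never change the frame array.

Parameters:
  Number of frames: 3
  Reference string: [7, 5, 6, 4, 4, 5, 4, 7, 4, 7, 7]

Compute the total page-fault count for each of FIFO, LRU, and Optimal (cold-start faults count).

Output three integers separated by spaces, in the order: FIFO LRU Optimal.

--- FIFO ---
  step 0: ref 7 -> FAULT, frames=[7,-,-] (faults so far: 1)
  step 1: ref 5 -> FAULT, frames=[7,5,-] (faults so far: 2)
  step 2: ref 6 -> FAULT, frames=[7,5,6] (faults so far: 3)
  step 3: ref 4 -> FAULT, evict 7, frames=[4,5,6] (faults so far: 4)
  step 4: ref 4 -> HIT, frames=[4,5,6] (faults so far: 4)
  step 5: ref 5 -> HIT, frames=[4,5,6] (faults so far: 4)
  step 6: ref 4 -> HIT, frames=[4,5,6] (faults so far: 4)
  step 7: ref 7 -> FAULT, evict 5, frames=[4,7,6] (faults so far: 5)
  step 8: ref 4 -> HIT, frames=[4,7,6] (faults so far: 5)
  step 9: ref 7 -> HIT, frames=[4,7,6] (faults so far: 5)
  step 10: ref 7 -> HIT, frames=[4,7,6] (faults so far: 5)
  FIFO total faults: 5
--- LRU ---
  step 0: ref 7 -> FAULT, frames=[7,-,-] (faults so far: 1)
  step 1: ref 5 -> FAULT, frames=[7,5,-] (faults so far: 2)
  step 2: ref 6 -> FAULT, frames=[7,5,6] (faults so far: 3)
  step 3: ref 4 -> FAULT, evict 7, frames=[4,5,6] (faults so far: 4)
  step 4: ref 4 -> HIT, frames=[4,5,6] (faults so far: 4)
  step 5: ref 5 -> HIT, frames=[4,5,6] (faults so far: 4)
  step 6: ref 4 -> HIT, frames=[4,5,6] (faults so far: 4)
  step 7: ref 7 -> FAULT, evict 6, frames=[4,5,7] (faults so far: 5)
  step 8: ref 4 -> HIT, frames=[4,5,7] (faults so far: 5)
  step 9: ref 7 -> HIT, frames=[4,5,7] (faults so far: 5)
  step 10: ref 7 -> HIT, frames=[4,5,7] (faults so far: 5)
  LRU total faults: 5
--- Optimal ---
  step 0: ref 7 -> FAULT, frames=[7,-,-] (faults so far: 1)
  step 1: ref 5 -> FAULT, frames=[7,5,-] (faults so far: 2)
  step 2: ref 6 -> FAULT, frames=[7,5,6] (faults so far: 3)
  step 3: ref 4 -> FAULT, evict 6, frames=[7,5,4] (faults so far: 4)
  step 4: ref 4 -> HIT, frames=[7,5,4] (faults so far: 4)
  step 5: ref 5 -> HIT, frames=[7,5,4] (faults so far: 4)
  step 6: ref 4 -> HIT, frames=[7,5,4] (faults so far: 4)
  step 7: ref 7 -> HIT, frames=[7,5,4] (faults so far: 4)
  step 8: ref 4 -> HIT, frames=[7,5,4] (faults so far: 4)
  step 9: ref 7 -> HIT, frames=[7,5,4] (faults so far: 4)
  step 10: ref 7 -> HIT, frames=[7,5,4] (faults so far: 4)
  Optimal total faults: 4

Answer: 5 5 4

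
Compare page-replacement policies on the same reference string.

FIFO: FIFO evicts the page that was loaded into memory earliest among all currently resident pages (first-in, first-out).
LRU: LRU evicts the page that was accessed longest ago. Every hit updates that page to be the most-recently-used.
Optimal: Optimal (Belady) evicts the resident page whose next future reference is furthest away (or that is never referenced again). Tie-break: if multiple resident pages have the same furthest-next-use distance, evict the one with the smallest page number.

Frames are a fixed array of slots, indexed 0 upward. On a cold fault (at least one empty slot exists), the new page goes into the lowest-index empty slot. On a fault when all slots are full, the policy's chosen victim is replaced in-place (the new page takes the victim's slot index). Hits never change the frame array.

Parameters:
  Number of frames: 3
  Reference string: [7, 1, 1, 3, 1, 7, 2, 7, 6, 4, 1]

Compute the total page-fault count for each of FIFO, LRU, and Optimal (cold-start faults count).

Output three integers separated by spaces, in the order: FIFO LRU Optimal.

--- FIFO ---
  step 0: ref 7 -> FAULT, frames=[7,-,-] (faults so far: 1)
  step 1: ref 1 -> FAULT, frames=[7,1,-] (faults so far: 2)
  step 2: ref 1 -> HIT, frames=[7,1,-] (faults so far: 2)
  step 3: ref 3 -> FAULT, frames=[7,1,3] (faults so far: 3)
  step 4: ref 1 -> HIT, frames=[7,1,3] (faults so far: 3)
  step 5: ref 7 -> HIT, frames=[7,1,3] (faults so far: 3)
  step 6: ref 2 -> FAULT, evict 7, frames=[2,1,3] (faults so far: 4)
  step 7: ref 7 -> FAULT, evict 1, frames=[2,7,3] (faults so far: 5)
  step 8: ref 6 -> FAULT, evict 3, frames=[2,7,6] (faults so far: 6)
  step 9: ref 4 -> FAULT, evict 2, frames=[4,7,6] (faults so far: 7)
  step 10: ref 1 -> FAULT, evict 7, frames=[4,1,6] (faults so far: 8)
  FIFO total faults: 8
--- LRU ---
  step 0: ref 7 -> FAULT, frames=[7,-,-] (faults so far: 1)
  step 1: ref 1 -> FAULT, frames=[7,1,-] (faults so far: 2)
  step 2: ref 1 -> HIT, frames=[7,1,-] (faults so far: 2)
  step 3: ref 3 -> FAULT, frames=[7,1,3] (faults so far: 3)
  step 4: ref 1 -> HIT, frames=[7,1,3] (faults so far: 3)
  step 5: ref 7 -> HIT, frames=[7,1,3] (faults so far: 3)
  step 6: ref 2 -> FAULT, evict 3, frames=[7,1,2] (faults so far: 4)
  step 7: ref 7 -> HIT, frames=[7,1,2] (faults so far: 4)
  step 8: ref 6 -> FAULT, evict 1, frames=[7,6,2] (faults so far: 5)
  step 9: ref 4 -> FAULT, evict 2, frames=[7,6,4] (faults so far: 6)
  step 10: ref 1 -> FAULT, evict 7, frames=[1,6,4] (faults so far: 7)
  LRU total faults: 7
--- Optimal ---
  step 0: ref 7 -> FAULT, frames=[7,-,-] (faults so far: 1)
  step 1: ref 1 -> FAULT, frames=[7,1,-] (faults so far: 2)
  step 2: ref 1 -> HIT, frames=[7,1,-] (faults so far: 2)
  step 3: ref 3 -> FAULT, frames=[7,1,3] (faults so far: 3)
  step 4: ref 1 -> HIT, frames=[7,1,3] (faults so far: 3)
  step 5: ref 7 -> HIT, frames=[7,1,3] (faults so far: 3)
  step 6: ref 2 -> FAULT, evict 3, frames=[7,1,2] (faults so far: 4)
  step 7: ref 7 -> HIT, frames=[7,1,2] (faults so far: 4)
  step 8: ref 6 -> FAULT, evict 2, frames=[7,1,6] (faults so far: 5)
  step 9: ref 4 -> FAULT, evict 6, frames=[7,1,4] (faults so far: 6)
  step 10: ref 1 -> HIT, frames=[7,1,4] (faults so far: 6)
  Optimal total faults: 6

Answer: 8 7 6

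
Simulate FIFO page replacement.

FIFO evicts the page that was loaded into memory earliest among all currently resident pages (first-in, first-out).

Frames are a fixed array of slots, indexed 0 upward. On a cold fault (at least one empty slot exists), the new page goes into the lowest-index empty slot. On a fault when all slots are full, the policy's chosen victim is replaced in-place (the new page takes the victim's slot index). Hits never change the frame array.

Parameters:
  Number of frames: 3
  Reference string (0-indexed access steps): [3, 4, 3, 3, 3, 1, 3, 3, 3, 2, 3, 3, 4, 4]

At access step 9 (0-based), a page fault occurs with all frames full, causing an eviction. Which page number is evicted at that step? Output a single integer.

Step 0: ref 3 -> FAULT, frames=[3,-,-]
Step 1: ref 4 -> FAULT, frames=[3,4,-]
Step 2: ref 3 -> HIT, frames=[3,4,-]
Step 3: ref 3 -> HIT, frames=[3,4,-]
Step 4: ref 3 -> HIT, frames=[3,4,-]
Step 5: ref 1 -> FAULT, frames=[3,4,1]
Step 6: ref 3 -> HIT, frames=[3,4,1]
Step 7: ref 3 -> HIT, frames=[3,4,1]
Step 8: ref 3 -> HIT, frames=[3,4,1]
Step 9: ref 2 -> FAULT, evict 3, frames=[2,4,1]
At step 9: evicted page 3

Answer: 3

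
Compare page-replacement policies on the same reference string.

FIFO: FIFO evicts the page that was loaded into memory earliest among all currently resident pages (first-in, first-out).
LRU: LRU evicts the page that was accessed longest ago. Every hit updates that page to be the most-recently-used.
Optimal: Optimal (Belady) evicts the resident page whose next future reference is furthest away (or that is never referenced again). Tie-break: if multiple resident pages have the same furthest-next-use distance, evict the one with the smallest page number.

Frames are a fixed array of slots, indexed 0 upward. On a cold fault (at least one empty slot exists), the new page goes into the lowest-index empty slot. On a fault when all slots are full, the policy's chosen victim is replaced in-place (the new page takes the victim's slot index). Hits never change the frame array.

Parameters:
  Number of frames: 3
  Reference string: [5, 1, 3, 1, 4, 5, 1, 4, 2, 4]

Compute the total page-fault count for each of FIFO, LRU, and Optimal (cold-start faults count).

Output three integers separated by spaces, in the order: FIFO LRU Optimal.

--- FIFO ---
  step 0: ref 5 -> FAULT, frames=[5,-,-] (faults so far: 1)
  step 1: ref 1 -> FAULT, frames=[5,1,-] (faults so far: 2)
  step 2: ref 3 -> FAULT, frames=[5,1,3] (faults so far: 3)
  step 3: ref 1 -> HIT, frames=[5,1,3] (faults so far: 3)
  step 4: ref 4 -> FAULT, evict 5, frames=[4,1,3] (faults so far: 4)
  step 5: ref 5 -> FAULT, evict 1, frames=[4,5,3] (faults so far: 5)
  step 6: ref 1 -> FAULT, evict 3, frames=[4,5,1] (faults so far: 6)
  step 7: ref 4 -> HIT, frames=[4,5,1] (faults so far: 6)
  step 8: ref 2 -> FAULT, evict 4, frames=[2,5,1] (faults so far: 7)
  step 9: ref 4 -> FAULT, evict 5, frames=[2,4,1] (faults so far: 8)
  FIFO total faults: 8
--- LRU ---
  step 0: ref 5 -> FAULT, frames=[5,-,-] (faults so far: 1)
  step 1: ref 1 -> FAULT, frames=[5,1,-] (faults so far: 2)
  step 2: ref 3 -> FAULT, frames=[5,1,3] (faults so far: 3)
  step 3: ref 1 -> HIT, frames=[5,1,3] (faults so far: 3)
  step 4: ref 4 -> FAULT, evict 5, frames=[4,1,3] (faults so far: 4)
  step 5: ref 5 -> FAULT, evict 3, frames=[4,1,5] (faults so far: 5)
  step 6: ref 1 -> HIT, frames=[4,1,5] (faults so far: 5)
  step 7: ref 4 -> HIT, frames=[4,1,5] (faults so far: 5)
  step 8: ref 2 -> FAULT, evict 5, frames=[4,1,2] (faults so far: 6)
  step 9: ref 4 -> HIT, frames=[4,1,2] (faults so far: 6)
  LRU total faults: 6
--- Optimal ---
  step 0: ref 5 -> FAULT, frames=[5,-,-] (faults so far: 1)
  step 1: ref 1 -> FAULT, frames=[5,1,-] (faults so far: 2)
  step 2: ref 3 -> FAULT, frames=[5,1,3] (faults so far: 3)
  step 3: ref 1 -> HIT, frames=[5,1,3] (faults so far: 3)
  step 4: ref 4 -> FAULT, evict 3, frames=[5,1,4] (faults so far: 4)
  step 5: ref 5 -> HIT, frames=[5,1,4] (faults so far: 4)
  step 6: ref 1 -> HIT, frames=[5,1,4] (faults so far: 4)
  step 7: ref 4 -> HIT, frames=[5,1,4] (faults so far: 4)
  step 8: ref 2 -> FAULT, evict 1, frames=[5,2,4] (faults so far: 5)
  step 9: ref 4 -> HIT, frames=[5,2,4] (faults so far: 5)
  Optimal total faults: 5

Answer: 8 6 5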